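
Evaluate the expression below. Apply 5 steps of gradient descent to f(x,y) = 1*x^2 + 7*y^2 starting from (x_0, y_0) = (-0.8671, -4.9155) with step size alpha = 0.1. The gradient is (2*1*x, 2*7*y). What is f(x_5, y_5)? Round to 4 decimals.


Gradient descent on f(x,y) = 1*x^2 + 7*y^2.
Starting point: (-0.8671, -4.9155), alpha = 0.1
Step 1: grad_x = 2*1*-0.8671 = -1.7342, grad_y = 2*7*-4.9155 = -68.817
  x_1 = -0.8671 - 0.1*-1.7342 = -0.6937
  y_1 = -4.9155 - 0.1*-68.817 = 1.9662
Step 2: grad_x = 2*1*-0.6937 = -1.3874, grad_y = 2*7*1.9662 = 27.5268
  x_2 = -0.6937 - 0.1*-1.3874 = -0.5549
  y_2 = 1.9662 - 0.1*27.5268 = -0.7865
Step 3: grad_x = 2*1*-0.5549 = -1.1099, grad_y = 2*7*-0.7865 = -11.0107
  x_3 = -0.5549 - 0.1*-1.1099 = -0.444
  y_3 = -0.7865 - 0.1*-11.0107 = 0.3146
Step 4: grad_x = 2*1*-0.444 = -0.8879, grad_y = 2*7*0.3146 = 4.4043
  x_4 = -0.444 - 0.1*-0.8879 = -0.3552
  y_4 = 0.3146 - 0.1*4.4043 = -0.1258
Step 5: grad_x = 2*1*-0.3552 = -0.7103, grad_y = 2*7*-0.1258 = -1.7617
  x_5 = -0.3552 - 0.1*-0.7103 = -0.2841
  y_5 = -0.1258 - 0.1*-1.7617 = 0.0503
f(-0.2841, 0.0503) = 1*(-0.2841)^2 + 7*0.0503^2 = 0.0985


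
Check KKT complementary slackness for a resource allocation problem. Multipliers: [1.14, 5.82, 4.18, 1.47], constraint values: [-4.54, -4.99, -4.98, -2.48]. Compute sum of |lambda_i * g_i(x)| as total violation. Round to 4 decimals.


KKT complementary slackness check:
lambda_1 * g_1 = 1.14 * -4.54 = -5.1756
lambda_2 * g_2 = 5.82 * -4.99 = -29.0418
lambda_3 * g_3 = 4.18 * -4.98 = -20.8164
lambda_4 * g_4 = 1.47 * -2.48 = -3.6456
Total violation = 5.1756 + 29.0418 + 20.8164 + 3.6456 = 58.6794


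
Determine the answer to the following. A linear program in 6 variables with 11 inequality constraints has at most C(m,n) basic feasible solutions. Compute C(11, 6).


Each vertex corresponds to some choice of n active constraints out of m, so the number of vertices is at most C(m, n) = m! / (n!(m-n)!).
m = 11, n = 6
Numerator: 11 * 10 * 9 * 8 * 7 * 6
Denominator: 6! = 720
C(11, 6) = 462


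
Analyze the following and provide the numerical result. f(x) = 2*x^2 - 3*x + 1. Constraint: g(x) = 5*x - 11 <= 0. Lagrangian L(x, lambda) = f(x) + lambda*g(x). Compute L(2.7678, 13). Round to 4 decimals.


Step 1: Evaluate f(x).
f(2.7678) = 2*2.7678^2 - 3*2.7678 + 1 = 8.018
Step 2: Evaluate g(x).
g(2.7678) = 5*2.7678 - 11 = 2.839
Step 3: Compute Lagrangian.
L = 8.018 + 13*2.839 = 44.925


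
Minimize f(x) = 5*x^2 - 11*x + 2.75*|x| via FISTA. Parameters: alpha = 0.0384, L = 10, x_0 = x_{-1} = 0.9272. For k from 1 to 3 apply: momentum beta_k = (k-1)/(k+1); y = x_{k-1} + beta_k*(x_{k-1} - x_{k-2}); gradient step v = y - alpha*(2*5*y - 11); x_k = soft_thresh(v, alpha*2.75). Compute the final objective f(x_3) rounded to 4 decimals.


FISTA on f(x) = 5*x^2 - 11*x + 2.75*|x|
L = 10, alpha = 0.0384
Iteration 1: beta = 0.0, y = 0.9272 + 0.0*(0.9272 - 0.9272) = 0.9272
  grad(y) = -1.728, v = y - alpha*grad = 0.9936
  prox(v) = soft_thresh(0.9936, 0.1056) = 0.888
Iteration 2: beta = 0.3333, y = 0.888 + 0.3333*(0.888 - 0.9272) = 0.8749
  grad(y) = -2.2513, v = y - alpha*grad = 0.9613
  prox(v) = soft_thresh(0.9613, 0.1056) = 0.8557
Iteration 3: beta = 0.5, y = 0.8557 + 0.5*(0.8557 - 0.888) = 0.8396
  grad(y) = -2.6039, v = y - alpha*grad = 0.9396
  prox(v) = soft_thresh(0.9396, 0.1056) = 0.834
f(x_3) = 5*0.834^2 - 11*0.834 + 2.75*|0.834| = -3.4027


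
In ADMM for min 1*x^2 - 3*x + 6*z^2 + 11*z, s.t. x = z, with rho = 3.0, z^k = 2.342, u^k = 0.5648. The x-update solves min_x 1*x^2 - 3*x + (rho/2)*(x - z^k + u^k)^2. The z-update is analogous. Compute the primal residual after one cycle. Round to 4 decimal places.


ADMM iteration with rho = 3.0, z^k = 2.342, u^k = 0.5648
Step 1: x-update.
Minimize 1*x^2 - 3*x + (3.0/2)*(x - 2.342 + 0.5648)^2
FOC: (2*1 + 3.0)*x = 3 + 3.0*(2.342 - 0.5648)
x^{k+1} = 1.6663
Step 2: z-update.
Minimize 6*z^2 + 11*z + (3.0/2)*(1.6663 - z + 0.5648)^2
FOC: (2*6 + 3.0)*z = -11 + 3.0*(1.6663 + 0.5648)
z^{k+1} = -0.2871
Step 3: u-update.
u^{k+1} = 0.5648 + 1.6663 + 0.2871 = 2.5182
Step 4: Primal residual = |1.6663 + 0.2871| = 1.9534


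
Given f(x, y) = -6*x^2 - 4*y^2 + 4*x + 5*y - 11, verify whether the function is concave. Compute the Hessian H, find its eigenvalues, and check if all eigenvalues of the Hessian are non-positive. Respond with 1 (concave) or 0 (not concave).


The Hessian of f(x,y) = -6*x^2 - 4*y^2 + 4*x + 5*y - 11 is:
H = [[-12, 0], [0, -8]]
Trace = -12 - 8 = -20
Determinant = -12*-8 - (0)^2 = 96
Discriminant = (-20)^2 - 4*96 = 16.0
Eigenvalues: lambda_1 = -12.0, lambda_2 = -8.0
The function is concave.

1


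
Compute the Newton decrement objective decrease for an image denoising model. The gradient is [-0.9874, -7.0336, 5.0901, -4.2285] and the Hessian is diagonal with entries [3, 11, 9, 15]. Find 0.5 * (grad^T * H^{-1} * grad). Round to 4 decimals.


Step 1: H is diagonal, so H^(-1) * g = [-0.3291, -0.6394, 0.5656, -0.2819].
Step 2: g^T H^(-1) g = sum_i g_i^2 / H_ii
  = (-0.9874)^2/3 + (-7.0336)^2/11 + (5.0901)^2/9 + (-4.2285)^2/15
  = 0.325 + 4.4974 + 2.8788 + 1.192 = 8.8932
Step 3: Objective decrease = 0.5 * g^T H^(-1) g = 4.4466


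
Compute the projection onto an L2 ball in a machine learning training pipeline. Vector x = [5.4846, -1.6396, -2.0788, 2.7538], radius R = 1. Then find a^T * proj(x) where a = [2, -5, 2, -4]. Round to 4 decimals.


Step 1: Compute ||x|| (intermediates to 6 decimals).
||x|| = sqrt(5.4846^2 + (-1.6396)^2 + (-2.0788)^2 + 2.7538^2) = 6.683857
Step 2: Project.
Since ||x|| > R, scale = R/||x|| = 1/6.683857 = 0.149614, proj(x) = scale * x
proj(x) = [0.820573, -0.245307, -0.311018, 0.412007]
Step 3: Dot product.
a^T * proj(x) = 2*0.820573 - 5*(-0.245307) + 2*(-0.311018) - 4*0.412007 = 0.5976


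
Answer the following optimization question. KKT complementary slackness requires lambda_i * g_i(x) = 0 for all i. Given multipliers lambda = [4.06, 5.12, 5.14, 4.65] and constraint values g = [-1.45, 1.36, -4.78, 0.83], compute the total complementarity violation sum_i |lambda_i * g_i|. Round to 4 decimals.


KKT complementary slackness check:
lambda_1 * g_1 = 4.06 * -1.45 = -5.887
lambda_2 * g_2 = 5.12 * 1.36 = 6.9632
lambda_3 * g_3 = 5.14 * -4.78 = -24.5692
lambda_4 * g_4 = 4.65 * 0.83 = 3.8595
Total violation = 5.887 + 6.9632 + 24.5692 + 3.8595 = 41.2789


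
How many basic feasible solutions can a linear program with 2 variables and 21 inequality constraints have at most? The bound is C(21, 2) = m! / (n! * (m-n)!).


Each vertex corresponds to some choice of n active constraints out of m, so the number of vertices is at most C(m, n) = m! / (n!(m-n)!).
m = 21, n = 2
Numerator: 21 * 20
Denominator: 2! = 2
C(21, 2) = 210


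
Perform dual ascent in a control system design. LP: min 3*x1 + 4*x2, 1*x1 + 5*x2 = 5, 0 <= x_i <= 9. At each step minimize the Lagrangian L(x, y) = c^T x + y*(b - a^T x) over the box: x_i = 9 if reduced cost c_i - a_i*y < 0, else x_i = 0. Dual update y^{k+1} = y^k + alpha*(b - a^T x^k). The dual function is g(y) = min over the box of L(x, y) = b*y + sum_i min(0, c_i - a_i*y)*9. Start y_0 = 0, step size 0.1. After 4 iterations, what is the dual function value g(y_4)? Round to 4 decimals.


Dual ascent for LP: min 3*x1 + 4*x2, 1*x1 + 5*x2 = 5, 0 <= x_i <= 9
Step 1: y^k = 0.0, reduced costs: (3.0, 4.0)
  x^k = (0.0, 0.0), subgradient = b - a^T x = 5.0
  y^{k+1} = 0.0 + 0.1*5.0 = 0.5
Step 2: y^k = 0.5, reduced costs: (2.5, 1.5)
  x^k = (0.0, 0.0), subgradient = b - a^T x = 5.0
  y^{k+1} = 0.5 + 0.1*5.0 = 1.0
Step 3: y^k = 1.0, reduced costs: (2.0, -1.0)
  x^k = (0.0, 9.0), subgradient = b - a^T x = -40.0
  y^{k+1} = 1.0 + 0.1*-40.0 = -3.0
Step 4: y^k = -3.0, reduced costs: (6.0, 19.0)
  x^k = (0.0, 0.0), subgradient = b - a^T x = 5.0
  y^{k+1} = -3.0 + 0.1*5.0 = -2.5
Dual objective at y_4 = -2.5: reduced costs (5.5, 16.5), box minimizer x = (0.0, 0.0)
g(y_4) = b*y + (c1 - a1*y)*x1 + (c2 - a2*y)*x2 = 5*(-2.5) + 5.5*0.0 + 16.5*0.0 = -12.5 + 0.0 + 0.0 = -12.5


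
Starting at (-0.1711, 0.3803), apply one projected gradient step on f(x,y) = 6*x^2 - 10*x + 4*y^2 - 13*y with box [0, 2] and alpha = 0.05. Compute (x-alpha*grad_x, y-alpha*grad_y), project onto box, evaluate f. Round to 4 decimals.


Step 1: Compute gradient at (-0.1711, 0.3803).
grad_x = 2*6*-0.1711 - 10 = -12.0532
grad_y = 2*4*0.3803 - 13 = -9.9576
Step 2: Gradient step.
x_raw = -0.1711 - 0.05*-12.0532 = 0.4316
y_raw = 0.3803 - 0.05*-9.9576 = 0.8782
Step 3: Project onto [0, 2].
x_proj = clip(0.4316) = 0.4316
y_proj = clip(0.8782) = 0.8782
Step 4: Evaluate f.
f(0.4316, 0.8782) = -11.5297


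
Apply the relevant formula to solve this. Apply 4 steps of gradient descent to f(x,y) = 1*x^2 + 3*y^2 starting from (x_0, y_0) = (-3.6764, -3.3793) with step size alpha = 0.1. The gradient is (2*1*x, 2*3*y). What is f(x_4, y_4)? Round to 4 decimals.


Gradient descent on f(x,y) = 1*x^2 + 3*y^2.
Starting point: (-3.6764, -3.3793), alpha = 0.1
Step 1: grad_x = 2*1*-3.6764 = -7.3528, grad_y = 2*3*-3.3793 = -20.2758
  x_1 = -3.6764 - 0.1*-7.3528 = -2.9411
  y_1 = -3.3793 - 0.1*-20.2758 = -1.3517
Step 2: grad_x = 2*1*-2.9411 = -5.8822, grad_y = 2*3*-1.3517 = -8.1103
  x_2 = -2.9411 - 0.1*-5.8822 = -2.3529
  y_2 = -1.3517 - 0.1*-8.1103 = -0.5407
Step 3: grad_x = 2*1*-2.3529 = -4.7058, grad_y = 2*3*-0.5407 = -3.2441
  x_3 = -2.3529 - 0.1*-4.7058 = -1.8823
  y_3 = -0.5407 - 0.1*-3.2441 = -0.2163
Step 4: grad_x = 2*1*-1.8823 = -3.7646, grad_y = 2*3*-0.2163 = -1.2977
  x_4 = -1.8823 - 0.1*-3.7646 = -1.5059
  y_4 = -0.2163 - 0.1*-1.2977 = -0.0865
f(-1.5059, -0.0865) = 1*(-1.5059)^2 + 3*(-0.0865)^2 = 2.29


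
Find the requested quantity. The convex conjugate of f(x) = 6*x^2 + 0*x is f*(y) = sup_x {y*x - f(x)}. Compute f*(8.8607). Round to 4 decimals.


f*(y) = sup_x {y*x - a*x^2 - b*x} = sup_x {(y-b)*x - a*x^2}
FOC: (y - b) - 2a*x = 0 => x* = (y - b)/(2a)
x* = (8.8607 - 0)/(2*6) = 0.7384
f*(8.8607) = (y-b)^2/(4a) = (8.8607 - 0)^2/(4*6)
= 78.512/24 = 3.2713


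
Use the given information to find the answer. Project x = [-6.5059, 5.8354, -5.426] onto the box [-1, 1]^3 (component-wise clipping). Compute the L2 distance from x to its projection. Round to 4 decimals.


Project each component onto [-1, 1].
clip(-6.5059) = -1.0, clip(5.8354) = 1.0, clip(-5.426) = -1.0
Projection = [-1.0, 1.0, -1.0]
Squared diffs: [30.3149, 23.3811, 19.5895]
Distance = sqrt(73.2855) = 8.5607


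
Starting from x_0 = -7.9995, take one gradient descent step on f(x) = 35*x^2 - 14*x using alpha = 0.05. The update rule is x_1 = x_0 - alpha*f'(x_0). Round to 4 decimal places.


We compute the gradient at x_0 and apply the update.
f'(x) = 70*x - 14
f'(-7.9995) = 70*-7.9995 - 14 = -573.965
x_1 = -7.9995 - 0.05*-573.965 = 20.6988


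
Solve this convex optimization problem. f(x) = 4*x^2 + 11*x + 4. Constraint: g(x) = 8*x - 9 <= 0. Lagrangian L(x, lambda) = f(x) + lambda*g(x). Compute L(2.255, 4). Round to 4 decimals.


Step 1: Evaluate f(x).
f(2.255) = 4*2.255^2 + 11*2.255 + 4 = 49.1451
Step 2: Evaluate g(x).
g(2.255) = 8*2.255 - 9 = 9.04
Step 3: Compute Lagrangian.
L = 49.1451 + 4*9.04 = 85.3051


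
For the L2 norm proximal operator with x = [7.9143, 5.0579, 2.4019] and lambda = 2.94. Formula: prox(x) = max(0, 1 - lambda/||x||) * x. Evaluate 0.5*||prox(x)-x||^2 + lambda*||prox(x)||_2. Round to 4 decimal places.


Step 1: Compute ||x||.
||x|| = 9.6947
Step 2: Compute scaling factor.
scale = max(0, 1 - 2.94/9.6947) = 0.6967
Step 3: prox(x) = [5.5142, 3.5241, 1.6735]
||prox(x)|| = 6.7547
Step 4: Proximal objective.
0.5*||prox-x||^2 = 4.3218
lambda*||prox|| = 19.8588
Total = 24.1807


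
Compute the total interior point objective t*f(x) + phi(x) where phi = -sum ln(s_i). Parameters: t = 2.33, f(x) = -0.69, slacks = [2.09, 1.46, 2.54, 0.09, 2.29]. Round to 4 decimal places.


Step 1: Compute log-barrier.
ln values: [0.7372, 0.3784, 0.9322, -2.4079, 0.8286]
phi = -(0.7372 + 0.3784 + 0.9322 - 2.4079 + 0.8286) = -0.4684
Step 2: Compute augmented objective.
t*f(x) = 2.33*-0.69 = -1.6077
Total = -1.6077 - 0.4684 = -2.0761


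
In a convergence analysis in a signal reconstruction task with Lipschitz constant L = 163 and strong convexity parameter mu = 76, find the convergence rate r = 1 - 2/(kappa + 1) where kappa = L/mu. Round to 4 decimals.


Step 1: Compute the condition number.
kappa = L/mu = 163/76 = 2.1447
Step 2: Compute the convergence rate.
r = 1 - 2/(kappa + 1) = 1 - 2*mu/(L + mu) = (L - mu)/(L + mu) = 87/239 = 0.364


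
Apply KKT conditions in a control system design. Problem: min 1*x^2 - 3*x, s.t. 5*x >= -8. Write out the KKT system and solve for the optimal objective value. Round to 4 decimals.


Step 1: Try lambda = 0 (constraint inactive).
Stationarity: 2*1*x - 3 = 0
x* = 3/(2*1) = 1.5
Check constraint: 5*1.5 = 7.5 >= -8 -- satisfied.
Step 2: Compute optimal value.
f(x*) = 1*1.5^2 - 3*1.5 = -2.25


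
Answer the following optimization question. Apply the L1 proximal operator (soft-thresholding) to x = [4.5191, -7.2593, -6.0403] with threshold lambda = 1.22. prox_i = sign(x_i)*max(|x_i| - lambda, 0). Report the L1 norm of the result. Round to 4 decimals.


Soft-thresholding with lambda = 1.22:
prox(4.5191) = sign(4.5191)*max(|4.5191| - 1.22, 0) = 3.2991
prox(-7.2593) = sign(-7.2593)*max(|-7.2593| - 1.22, 0) = -6.0393
prox(-6.0403) = sign(-6.0403)*max(|-6.0403| - 1.22, 0) = -4.8203
prox(x) = [3.2991, -6.0393, -4.8203]
||prox(x)||_1 = 3.2991 + 6.0393 + 4.8203 = 14.1587


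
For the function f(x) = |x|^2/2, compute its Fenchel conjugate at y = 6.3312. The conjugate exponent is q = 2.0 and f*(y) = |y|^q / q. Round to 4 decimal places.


The conjugate exponent q satisfies 1/p + 1/q = 1.
p = 2, so q = 2/(2 - 1) = 2.0
|y|^q = 6.3312^2.0 = 40.0841
f*(6.3312) = 40.0841 / 2.0 = 20.042


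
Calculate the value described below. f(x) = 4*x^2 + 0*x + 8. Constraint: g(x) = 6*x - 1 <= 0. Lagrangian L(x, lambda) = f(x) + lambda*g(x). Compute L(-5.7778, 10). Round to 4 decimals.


Step 1: Evaluate f(x).
f(-5.7778) = 4*(-5.7778)^2 + 0*(-5.7778) + 8 = 141.5319
Step 2: Evaluate g(x).
g(-5.7778) = 6*-5.7778 - 1 = -35.6668
Step 3: Compute Lagrangian.
L = 141.5319 + 10*-35.6668 = -215.1361


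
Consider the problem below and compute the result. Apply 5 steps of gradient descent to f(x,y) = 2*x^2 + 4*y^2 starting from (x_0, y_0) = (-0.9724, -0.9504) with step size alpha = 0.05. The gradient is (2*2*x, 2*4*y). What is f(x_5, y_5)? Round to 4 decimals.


Gradient descent on f(x,y) = 2*x^2 + 4*y^2.
Starting point: (-0.9724, -0.9504), alpha = 0.05
Step 1: grad_x = 2*2*-0.9724 = -3.8896, grad_y = 2*4*-0.9504 = -7.6032
  x_1 = -0.9724 - 0.05*-3.8896 = -0.7779
  y_1 = -0.9504 - 0.05*-7.6032 = -0.5702
Step 2: grad_x = 2*2*-0.7779 = -3.1117, grad_y = 2*4*-0.5702 = -4.5619
  x_2 = -0.7779 - 0.05*-3.1117 = -0.6223
  y_2 = -0.5702 - 0.05*-4.5619 = -0.3421
Step 3: grad_x = 2*2*-0.6223 = -2.4893, grad_y = 2*4*-0.3421 = -2.7372
  x_3 = -0.6223 - 0.05*-2.4893 = -0.4979
  y_3 = -0.3421 - 0.05*-2.7372 = -0.2053
Step 4: grad_x = 2*2*-0.4979 = -1.9915, grad_y = 2*4*-0.2053 = -1.6423
  x_4 = -0.4979 - 0.05*-1.9915 = -0.3983
  y_4 = -0.2053 - 0.05*-1.6423 = -0.1232
Step 5: grad_x = 2*2*-0.3983 = -1.5932, grad_y = 2*4*-0.1232 = -0.9854
  x_5 = -0.3983 - 0.05*-1.5932 = -0.3186
  y_5 = -0.1232 - 0.05*-0.9854 = -0.0739
f(-0.3186, -0.0739) = 2*(-0.3186)^2 + 4*(-0.0739)^2 = 0.2249


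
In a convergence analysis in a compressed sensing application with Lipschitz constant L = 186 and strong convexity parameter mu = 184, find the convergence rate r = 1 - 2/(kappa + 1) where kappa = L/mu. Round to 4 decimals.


Step 1: Compute the condition number.
kappa = L/mu = 186/184 = 1.0109
Step 2: Compute the convergence rate.
r = 1 - 2/(kappa + 1) = 1 - 2*mu/(L + mu) = (L - mu)/(L + mu) = 2/370 = 0.0054


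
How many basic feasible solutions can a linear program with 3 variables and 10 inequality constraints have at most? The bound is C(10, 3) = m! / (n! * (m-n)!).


Each vertex corresponds to some choice of n active constraints out of m, so the number of vertices is at most C(m, n) = m! / (n!(m-n)!).
m = 10, n = 3
Numerator: 10 * 9 * 8
Denominator: 3! = 6
C(10, 3) = 120


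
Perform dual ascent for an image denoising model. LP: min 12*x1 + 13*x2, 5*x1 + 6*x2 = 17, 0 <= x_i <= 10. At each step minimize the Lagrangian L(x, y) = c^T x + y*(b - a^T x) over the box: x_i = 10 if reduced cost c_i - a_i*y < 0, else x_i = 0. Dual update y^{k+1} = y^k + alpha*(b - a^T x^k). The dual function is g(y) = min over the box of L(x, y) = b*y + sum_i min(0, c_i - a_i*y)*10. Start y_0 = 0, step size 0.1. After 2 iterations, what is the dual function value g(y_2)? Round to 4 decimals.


Dual ascent for LP: min 12*x1 + 13*x2, 5*x1 + 6*x2 = 17, 0 <= x_i <= 10
Step 1: y^k = 0.0, reduced costs: (12.0, 13.0)
  x^k = (0.0, 0.0), subgradient = b - a^T x = 17.0
  y^{k+1} = 0.0 + 0.1*17.0 = 1.7
Step 2: y^k = 1.7, reduced costs: (3.5, 2.8)
  x^k = (0.0, 0.0), subgradient = b - a^T x = 17.0
  y^{k+1} = 1.7 + 0.1*17.0 = 3.4
Dual objective at y_2 = 3.4: reduced costs (-5.0, -7.4), box minimizer x = (10.0, 10.0)
g(y_2) = b*y + (c1 - a1*y)*x1 + (c2 - a2*y)*x2 = 17*3.4 + (-5.0)*10.0 + (-7.4)*10.0 = 57.8 - 50.0 - 74.0 = -66.2


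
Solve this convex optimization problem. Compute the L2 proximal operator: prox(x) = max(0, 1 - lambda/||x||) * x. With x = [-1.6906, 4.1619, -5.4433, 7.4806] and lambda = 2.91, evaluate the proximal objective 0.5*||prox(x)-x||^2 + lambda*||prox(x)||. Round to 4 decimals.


Step 1: Compute ||x||.
||x|| = 10.2844
Step 2: Compute scaling factor.
scale = max(0, 1 - 2.91/10.2844) = 0.717
Step 3: prox(x) = [-1.2122, 2.9843, -3.9031, 5.3639]
||prox(x)|| = 7.3744
Step 4: Proximal objective.
0.5*||prox-x||^2 = 4.2341
lambda*||prox|| = 21.4595
Total = 25.6935


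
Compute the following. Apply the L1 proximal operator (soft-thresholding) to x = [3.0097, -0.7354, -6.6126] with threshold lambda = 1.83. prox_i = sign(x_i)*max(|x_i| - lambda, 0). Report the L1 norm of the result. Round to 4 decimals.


Soft-thresholding with lambda = 1.83:
prox(3.0097) = sign(3.0097)*max(|3.0097| - 1.83, 0) = 1.1797
prox(-0.7354) = sign(-0.7354)*max(|-0.7354| - 1.83, 0) = 0.0
prox(-6.6126) = sign(-6.6126)*max(|-6.6126| - 1.83, 0) = -4.7826
prox(x) = [1.1797, 0.0, -4.7826]
||prox(x)||_1 = 1.1797 + 0.0 + 4.7826 = 5.9623


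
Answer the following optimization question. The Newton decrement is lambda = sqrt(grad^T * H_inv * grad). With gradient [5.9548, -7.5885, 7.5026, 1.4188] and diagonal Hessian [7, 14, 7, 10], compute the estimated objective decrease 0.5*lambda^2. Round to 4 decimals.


Step 1: H is diagonal, so H^(-1) * g = [0.8507, -0.542, 1.0718, 0.1419].
Step 2: g^T H^(-1) g = sum_i g_i^2 / H_ii
  = (5.9548)^2/7 + (-7.5885)^2/14 + (7.5026)^2/7 + (1.4188)^2/10
  = 5.0657 + 4.1132 + 8.0413 + 0.2013 = 17.4215
Step 3: Objective decrease = 0.5 * g^T H^(-1) g = 8.7107


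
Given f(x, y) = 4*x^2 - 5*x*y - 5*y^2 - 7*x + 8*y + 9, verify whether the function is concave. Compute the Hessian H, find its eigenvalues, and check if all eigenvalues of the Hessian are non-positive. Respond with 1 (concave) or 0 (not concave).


The Hessian of f(x,y) = 4*x^2 - 5*x*y - 5*y^2 - 7*x + 8*y + 9 is:
H = [[8, -5], [-5, -10]]
Trace = 8 - 10 = -2
Determinant = 8*-10 - (-5)^2 = -105
Discriminant = (-2)^2 - 4*-105 = 424.0
Eigenvalues: lambda_1 = -11.2956, lambda_2 = 9.2956
The function is not concave.

0


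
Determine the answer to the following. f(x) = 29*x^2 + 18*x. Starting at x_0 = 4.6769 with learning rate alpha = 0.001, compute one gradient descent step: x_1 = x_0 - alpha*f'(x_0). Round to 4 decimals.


We compute the gradient at x_0 and apply the update.
f'(x) = 58*x + 18
f'(4.6769) = 58*4.6769 + 18 = 289.2602
x_1 = 4.6769 - 0.001*289.2602 = 4.3876


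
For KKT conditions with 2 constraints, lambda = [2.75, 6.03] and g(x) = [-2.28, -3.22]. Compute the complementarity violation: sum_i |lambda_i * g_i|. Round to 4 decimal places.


KKT complementary slackness check:
lambda_1 * g_1 = 2.75 * -2.28 = -6.27
lambda_2 * g_2 = 6.03 * -3.22 = -19.4166
Total violation = 6.27 + 19.4166 = 25.6866


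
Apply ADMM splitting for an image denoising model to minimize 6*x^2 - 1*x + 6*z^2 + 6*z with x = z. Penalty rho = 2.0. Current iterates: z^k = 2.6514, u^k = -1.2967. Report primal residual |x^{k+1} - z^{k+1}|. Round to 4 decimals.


ADMM iteration with rho = 2.0, z^k = 2.6514, u^k = -1.2967
Step 1: x-update.
Minimize 6*x^2 - 1*x + (2.0/2)*(x - 2.6514 - 1.2967)^2
FOC: (2*6 + 2.0)*x = 1 + 2.0*(2.6514 + 1.2967)
x^{k+1} = 0.6354
Step 2: z-update.
Minimize 6*z^2 + 6*z + (2.0/2)*(0.6354 - z - 1.2967)^2
FOC: (2*6 + 2.0)*z = -6 + 2.0*(0.6354 - 1.2967)
z^{k+1} = -0.523
Step 3: u-update.
u^{k+1} = -1.2967 + 0.6354 + 0.523 = -0.1382
Step 4: Primal residual = |0.6354 + 0.523| = 1.1585


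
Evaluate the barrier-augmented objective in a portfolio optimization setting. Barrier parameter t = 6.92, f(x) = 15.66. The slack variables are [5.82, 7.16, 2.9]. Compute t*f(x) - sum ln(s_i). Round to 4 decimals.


Step 1: Compute log-barrier.
ln values: [1.7613, 1.9685, 1.0647]
phi = -(1.7613 + 1.9685 + 1.0647) = -4.7945
Step 2: Compute augmented objective.
t*f(x) = 6.92*15.66 = 108.3672
Total = 108.3672 - 4.7945 = 103.5727


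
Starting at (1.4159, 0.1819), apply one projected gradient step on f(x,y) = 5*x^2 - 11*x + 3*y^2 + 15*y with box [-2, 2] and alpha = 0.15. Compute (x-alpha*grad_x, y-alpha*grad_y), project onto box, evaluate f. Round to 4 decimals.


Step 1: Compute gradient at (1.4159, 0.1819).
grad_x = 2*5*1.4159 - 11 = 3.159
grad_y = 2*3*0.1819 + 15 = 16.0914
Step 2: Gradient step.
x_raw = 1.4159 - 0.15*3.159 = 0.9421
y_raw = 0.1819 - 0.15*16.0914 = -2.2318
Step 3: Project onto [-2, 2].
x_proj = clip(0.9421) = 0.9421
y_proj = clip(-2.2318) = -2.0
Step 4: Evaluate f.
f(0.9421, -2.0) = -23.9253


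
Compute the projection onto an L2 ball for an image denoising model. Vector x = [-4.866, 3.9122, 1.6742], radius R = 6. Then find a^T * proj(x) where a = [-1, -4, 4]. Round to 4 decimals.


Step 1: Compute ||x|| (intermediates to 6 decimals).
||x|| = sqrt((-4.866)^2 + 3.9122^2 + 1.6742^2) = 6.464225
Step 2: Project.
Since ||x|| > R, scale = R/||x|| = 6/6.464225 = 0.928186, proj(x) = scale * x
proj(x) = [-4.516553, 3.631249, 1.553969]
Step 3: Dot product.
a^T * proj(x) = -1*(-4.516553) - 4*3.631249 + 4*1.553969 = -3.7926


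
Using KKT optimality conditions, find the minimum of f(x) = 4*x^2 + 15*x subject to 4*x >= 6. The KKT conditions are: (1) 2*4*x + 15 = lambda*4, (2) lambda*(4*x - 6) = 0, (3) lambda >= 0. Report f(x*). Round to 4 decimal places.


Step 1: Try lambda = 0 (constraint inactive).
x_unc = -15/(2*4) = -1.875
Check: 4*-1.875 = -7.5 < 6 -- violated!
Step 2: Constraint must be active: 4*x = 6
x* = 6/4 = 1.5
lambda = (2*4*1.5 + 15)/4 = 6.75
Step 3: Compute optimal value.
f(x*) = 4*1.5^2 + 15*1.5 = 31.5


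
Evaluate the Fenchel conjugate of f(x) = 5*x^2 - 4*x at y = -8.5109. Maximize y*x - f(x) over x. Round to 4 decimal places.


f*(y) = sup_x {y*x - a*x^2 - b*x} = sup_x {(y-b)*x - a*x^2}
FOC: (y - b) - 2a*x = 0 => x* = (y - b)/(2a)
x* = (-8.5109 + 4)/(2*5) = -0.4511
f*(-8.5109) = (y-b)^2/(4a) = (-8.5109 + 4)^2/(4*5)
= 20.3482/20 = 1.0174


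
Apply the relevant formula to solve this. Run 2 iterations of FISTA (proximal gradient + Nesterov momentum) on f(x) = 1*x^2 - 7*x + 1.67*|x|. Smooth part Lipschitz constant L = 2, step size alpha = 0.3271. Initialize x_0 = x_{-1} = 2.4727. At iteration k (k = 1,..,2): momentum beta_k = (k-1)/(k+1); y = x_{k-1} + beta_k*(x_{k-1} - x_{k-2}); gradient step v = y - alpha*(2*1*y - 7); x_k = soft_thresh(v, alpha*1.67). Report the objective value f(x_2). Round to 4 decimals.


FISTA on f(x) = 1*x^2 - 7*x + 1.67*|x|
L = 2, alpha = 0.3271
Iteration 1: beta = 0.0, y = 2.4727 + 0.0*(2.4727 - 2.4727) = 2.4727
  grad(y) = -2.0546, v = y - alpha*grad = 3.1448
  prox(v) = soft_thresh(3.1448, 0.5463) = 2.5985
Iteration 2: beta = 0.3333, y = 2.5985 + 0.3333*(2.5985 - 2.4727) = 2.6404
  grad(y) = -1.7191, v = y - alpha*grad = 3.2028
  prox(v) = soft_thresh(3.2028, 0.5463) = 2.6565
f(x_2) = 1*2.6565^2 - 7*2.6565 + 1.67*|2.6565| = -7.1022


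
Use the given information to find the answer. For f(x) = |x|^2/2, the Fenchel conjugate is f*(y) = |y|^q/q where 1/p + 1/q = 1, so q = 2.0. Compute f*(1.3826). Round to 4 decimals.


The conjugate exponent q satisfies 1/p + 1/q = 1.
p = 2, so q = 2/(2 - 1) = 2.0
|y|^q = 1.3826^2.0 = 1.9116
f*(1.3826) = 1.9116 / 2.0 = 0.9558


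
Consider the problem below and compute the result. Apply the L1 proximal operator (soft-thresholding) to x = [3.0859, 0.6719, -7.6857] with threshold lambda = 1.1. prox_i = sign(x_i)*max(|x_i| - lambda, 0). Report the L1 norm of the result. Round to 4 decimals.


Soft-thresholding with lambda = 1.1:
prox(3.0859) = sign(3.0859)*max(|3.0859| - 1.1, 0) = 1.9859
prox(0.6719) = sign(0.6719)*max(|0.6719| - 1.1, 0) = 0.0
prox(-7.6857) = sign(-7.6857)*max(|-7.6857| - 1.1, 0) = -6.5857
prox(x) = [1.9859, 0.0, -6.5857]
||prox(x)||_1 = 1.9859 + 0.0 + 6.5857 = 8.5716


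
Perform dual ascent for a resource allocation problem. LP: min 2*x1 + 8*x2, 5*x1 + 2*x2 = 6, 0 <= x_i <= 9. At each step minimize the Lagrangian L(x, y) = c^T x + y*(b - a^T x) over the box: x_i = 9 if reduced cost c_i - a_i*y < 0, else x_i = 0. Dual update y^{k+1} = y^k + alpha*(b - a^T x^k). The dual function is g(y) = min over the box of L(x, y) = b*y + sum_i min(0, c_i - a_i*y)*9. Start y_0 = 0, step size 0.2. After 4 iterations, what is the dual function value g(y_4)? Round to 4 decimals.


Dual ascent for LP: min 2*x1 + 8*x2, 5*x1 + 2*x2 = 6, 0 <= x_i <= 9
Step 1: y^k = 0.0, reduced costs: (2.0, 8.0)
  x^k = (0.0, 0.0), subgradient = b - a^T x = 6.0
  y^{k+1} = 0.0 + 0.2*6.0 = 1.2
Step 2: y^k = 1.2, reduced costs: (-4.0, 5.6)
  x^k = (9.0, 0.0), subgradient = b - a^T x = -39.0
  y^{k+1} = 1.2 + 0.2*-39.0 = -6.6
Step 3: y^k = -6.6, reduced costs: (35.0, 21.2)
  x^k = (0.0, 0.0), subgradient = b - a^T x = 6.0
  y^{k+1} = -6.6 + 0.2*6.0 = -5.4
Step 4: y^k = -5.4, reduced costs: (29.0, 18.8)
  x^k = (0.0, 0.0), subgradient = b - a^T x = 6.0
  y^{k+1} = -5.4 + 0.2*6.0 = -4.2
Dual objective at y_4 = -4.2: reduced costs (23.0, 16.4), box minimizer x = (0.0, 0.0)
g(y_4) = b*y + (c1 - a1*y)*x1 + (c2 - a2*y)*x2 = 6*(-4.2) + 23.0*0.0 + 16.4*0.0 = -25.2 + 0.0 + 0.0 = -25.2


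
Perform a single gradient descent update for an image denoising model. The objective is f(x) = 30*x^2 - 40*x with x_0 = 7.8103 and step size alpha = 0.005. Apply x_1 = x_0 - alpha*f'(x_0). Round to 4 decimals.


We compute the gradient at x_0 and apply the update.
f'(x) = 60*x - 40
f'(7.8103) = 60*7.8103 - 40 = 428.618
x_1 = 7.8103 - 0.005*428.618 = 5.6672


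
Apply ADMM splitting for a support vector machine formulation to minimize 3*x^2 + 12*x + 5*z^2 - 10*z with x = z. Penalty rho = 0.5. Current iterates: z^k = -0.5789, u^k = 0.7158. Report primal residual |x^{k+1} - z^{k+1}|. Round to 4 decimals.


ADMM iteration with rho = 0.5, z^k = -0.5789, u^k = 0.7158
Step 1: x-update.
Minimize 3*x^2 + 12*x + (0.5/2)*(x + 0.5789 + 0.7158)^2
FOC: (2*3 + 0.5)*x = -12 + 0.5*(-0.5789 - 0.7158)
x^{k+1} = -1.9457
Step 2: z-update.
Minimize 5*z^2 - 10*z + (0.5/2)*(-1.9457 - z + 0.7158)^2
FOC: (2*5 + 0.5)*z = 10 + 0.5*(-1.9457 + 0.7158)
z^{k+1} = 0.8938
Step 3: u-update.
u^{k+1} = 0.7158 - 1.9457 - 0.8938 = -2.1238
Step 4: Primal residual = |-1.9457 - 0.8938| = 2.8396


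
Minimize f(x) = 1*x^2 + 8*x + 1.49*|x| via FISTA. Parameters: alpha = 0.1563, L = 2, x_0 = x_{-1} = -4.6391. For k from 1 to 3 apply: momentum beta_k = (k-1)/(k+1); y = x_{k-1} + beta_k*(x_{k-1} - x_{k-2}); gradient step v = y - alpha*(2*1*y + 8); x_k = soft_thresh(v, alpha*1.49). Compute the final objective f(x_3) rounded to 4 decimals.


FISTA on f(x) = 1*x^2 + 8*x + 1.49*|x|
L = 2, alpha = 0.1563
Iteration 1: beta = 0.0, y = -4.6391 + 0.0*(-4.6391 + 4.6391) = -4.6391
  grad(y) = -1.2782, v = y - alpha*grad = -4.4393
  prox(v) = soft_thresh(-4.4393, 0.2329) = -4.2064
Iteration 2: beta = 0.3333, y = -4.2064 + 0.3333*(-4.2064 + 4.6391) = -4.0622
  grad(y) = -0.1244, v = y - alpha*grad = -4.0428
  prox(v) = soft_thresh(-4.0428, 0.2329) = -3.8099
Iteration 3: beta = 0.5, y = -3.8099 + 0.5*(-3.8099 + 4.2064) = -3.6116
  grad(y) = 0.7768, v = y - alpha*grad = -3.733
  prox(v) = soft_thresh(-3.733, 0.2329) = -3.5001
f(x_3) = 1*(-3.5001)^2 + 8*(-3.5001) + 1.49*|-3.5001| = -10.5349


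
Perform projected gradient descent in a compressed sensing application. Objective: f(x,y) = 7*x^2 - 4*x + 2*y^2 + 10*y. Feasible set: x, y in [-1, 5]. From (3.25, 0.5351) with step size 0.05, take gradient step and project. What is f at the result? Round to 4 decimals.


Step 1: Compute gradient at (3.25, 0.5351).
grad_x = 2*7*3.25 - 4 = 41.5
grad_y = 2*2*0.5351 + 10 = 12.1404
Step 2: Gradient step.
x_raw = 3.25 - 0.05*41.5 = 1.175
y_raw = 0.5351 - 0.05*12.1404 = -0.0719
Step 3: Project onto [-1, 5].
x_proj = clip(1.175) = 1.175
y_proj = clip(-0.0719) = -0.0719
Step 4: Evaluate f.
f(1.175, -0.0719) = 4.2555


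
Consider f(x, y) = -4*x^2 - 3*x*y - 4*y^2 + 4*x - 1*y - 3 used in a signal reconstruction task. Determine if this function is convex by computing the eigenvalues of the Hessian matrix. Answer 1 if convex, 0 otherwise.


The Hessian of f(x,y) = -4*x^2 - 3*x*y - 4*y^2 + 4*x - 1*y - 3 is:
H = [[-8, -3], [-3, -8]]
Trace = -8 - 8 = -16
Determinant = -8*-8 - (-3)^2 = 55
Discriminant = (-16)^2 - 4*55 = 36.0
Eigenvalues: lambda_1 = -11.0, lambda_2 = -5.0
The function is not convex.

0


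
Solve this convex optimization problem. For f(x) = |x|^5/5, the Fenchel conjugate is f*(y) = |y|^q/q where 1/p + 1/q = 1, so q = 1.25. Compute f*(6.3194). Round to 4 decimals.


The conjugate exponent q satisfies 1/p + 1/q = 1.
p = 5, so q = 5/(5 - 1) = 1.25
|y|^q = 6.3194^1.25 = 10.0195
f*(6.3194) = 10.0195 / 1.25 = 8.0156


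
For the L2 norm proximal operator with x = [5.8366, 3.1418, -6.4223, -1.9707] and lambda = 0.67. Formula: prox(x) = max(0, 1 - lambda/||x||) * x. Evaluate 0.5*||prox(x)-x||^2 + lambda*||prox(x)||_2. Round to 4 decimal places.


Step 1: Compute ||x||.
||x|| = 9.4375
Step 2: Compute scaling factor.
scale = max(0, 1 - 0.67/9.4375) = 0.929
Step 3: prox(x) = [5.4222, 2.9188, -5.9664, -1.8308]
||prox(x)|| = 8.7675
Step 4: Proximal objective.
0.5*||prox-x||^2 = 0.2245
lambda*||prox|| = 5.8742
Total = 6.0987


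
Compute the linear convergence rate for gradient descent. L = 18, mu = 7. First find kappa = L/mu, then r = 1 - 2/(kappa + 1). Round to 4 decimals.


Step 1: Compute the condition number.
kappa = L/mu = 18/7 = 2.5714
Step 2: Compute the convergence rate.
r = 1 - 2/(kappa + 1) = 1 - 2*mu/(L + mu) = (L - mu)/(L + mu) = 11/25 = 0.44


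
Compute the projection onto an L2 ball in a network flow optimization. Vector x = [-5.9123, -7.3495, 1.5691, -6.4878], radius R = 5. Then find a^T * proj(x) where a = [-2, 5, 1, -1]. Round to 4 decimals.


Step 1: Compute ||x|| (intermediates to 6 decimals).
||x|| = sqrt((-5.9123)^2 + (-7.3495)^2 + 1.5691^2 + (-6.4878)^2) = 11.555261
Step 2: Project.
Since ||x|| > R, scale = R/||x|| = 5/11.555261 = 0.432703, proj(x) = scale * x
proj(x) = [-2.55827, -3.180151, 0.678954, -2.807291]
Step 3: Dot product.
a^T * proj(x) = -2*(-2.55827) + 5*(-3.180151) + 1*0.678954 - 1*(-2.807291) = -7.298


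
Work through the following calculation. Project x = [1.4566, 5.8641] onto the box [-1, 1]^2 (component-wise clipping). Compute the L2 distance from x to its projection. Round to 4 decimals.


Project each component onto [-1, 1].
clip(1.4566) = 1.0, clip(5.8641) = 1.0
Projection = [1.0, 1.0]
Squared diffs: [0.2085, 23.6595]
Distance = sqrt(23.868) = 4.8855


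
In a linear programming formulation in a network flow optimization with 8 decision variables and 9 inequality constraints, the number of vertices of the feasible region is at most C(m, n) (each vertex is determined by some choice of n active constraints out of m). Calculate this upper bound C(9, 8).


Each vertex corresponds to some choice of n active constraints out of m, so the number of vertices is at most C(m, n) = m! / (n!(m-n)!).
m = 9, n = 8
Numerator: 9 * 8 * 7 * 6 * 5 * 4 * 3 * 2
Denominator: 8! = 40320
C(9, 8) = 9


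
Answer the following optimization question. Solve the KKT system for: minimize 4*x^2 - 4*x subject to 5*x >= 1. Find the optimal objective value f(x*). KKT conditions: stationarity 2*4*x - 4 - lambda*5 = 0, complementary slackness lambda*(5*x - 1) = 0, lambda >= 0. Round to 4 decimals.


Step 1: Try lambda = 0 (constraint inactive).
Stationarity: 2*4*x - 4 = 0
x* = 4/(2*4) = 0.5
Check constraint: 5*0.5 = 2.5 >= 1 -- satisfied.
Step 2: Compute optimal value.
f(x*) = 4*0.5^2 - 4*0.5 = -1.0


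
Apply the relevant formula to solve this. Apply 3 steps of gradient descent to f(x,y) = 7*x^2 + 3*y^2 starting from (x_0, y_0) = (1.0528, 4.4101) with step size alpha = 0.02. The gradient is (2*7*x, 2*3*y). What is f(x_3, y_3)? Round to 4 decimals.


Gradient descent on f(x,y) = 7*x^2 + 3*y^2.
Starting point: (1.0528, 4.4101), alpha = 0.02
Step 1: grad_x = 2*7*1.0528 = 14.7392, grad_y = 2*3*4.4101 = 26.4606
  x_1 = 1.0528 - 0.02*14.7392 = 0.758
  y_1 = 4.4101 - 0.02*26.4606 = 3.8809
Step 2: grad_x = 2*7*0.758 = 10.6122, grad_y = 2*3*3.8809 = 23.2853
  x_2 = 0.758 - 0.02*10.6122 = 0.5458
  y_2 = 3.8809 - 0.02*23.2853 = 3.4152
Step 3: grad_x = 2*7*0.5458 = 7.6408, grad_y = 2*3*3.4152 = 20.4911
  x_3 = 0.5458 - 0.02*7.6408 = 0.393
  y_3 = 3.4152 - 0.02*20.4911 = 3.0054
f(0.393, 3.0054) = 7*0.393^2 + 3*3.0054^2 = 28.1775


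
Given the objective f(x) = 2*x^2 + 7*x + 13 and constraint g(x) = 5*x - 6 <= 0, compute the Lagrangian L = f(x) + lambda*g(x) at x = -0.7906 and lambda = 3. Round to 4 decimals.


Step 1: Evaluate f(x).
f(-0.7906) = 2*(-0.7906)^2 + 7*(-0.7906) + 13 = 8.7159
Step 2: Evaluate g(x).
g(-0.7906) = 5*-0.7906 - 6 = -9.953
Step 3: Compute Lagrangian.
L = 8.7159 + 3*-9.953 = -21.1431


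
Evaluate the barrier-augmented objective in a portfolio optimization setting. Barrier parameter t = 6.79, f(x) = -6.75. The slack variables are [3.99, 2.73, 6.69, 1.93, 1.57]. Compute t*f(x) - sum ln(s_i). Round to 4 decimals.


Step 1: Compute log-barrier.
ln values: [1.3838, 1.0043, 1.9006, 0.6575, 0.4511]
phi = -(1.3838 + 1.0043 + 1.9006 + 0.6575 + 0.4511) = -5.3973
Step 2: Compute augmented objective.
t*f(x) = 6.79*-6.75 = -45.8325
Total = -45.8325 - 5.3973 = -51.2298


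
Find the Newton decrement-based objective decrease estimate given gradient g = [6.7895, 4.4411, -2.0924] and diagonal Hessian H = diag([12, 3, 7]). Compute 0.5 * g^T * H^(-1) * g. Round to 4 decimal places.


Step 1: H is diagonal, so H^(-1) * g = [0.5658, 1.4804, -0.2989].
Step 2: g^T H^(-1) g = sum_i g_i^2 / H_ii
  = (6.7895)^2/12 + (4.4411)^2/3 + (-2.0924)^2/7
  = 3.8414 + 6.5745 + 0.6254 = 11.0413
Step 3: Objective decrease = 0.5 * g^T H^(-1) g = 5.5207


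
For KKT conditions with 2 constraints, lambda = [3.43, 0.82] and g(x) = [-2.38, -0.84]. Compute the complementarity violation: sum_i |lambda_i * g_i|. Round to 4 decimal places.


KKT complementary slackness check:
lambda_1 * g_1 = 3.43 * -2.38 = -8.1634
lambda_2 * g_2 = 0.82 * -0.84 = -0.6888
Total violation = 8.1634 + 0.6888 = 8.8522


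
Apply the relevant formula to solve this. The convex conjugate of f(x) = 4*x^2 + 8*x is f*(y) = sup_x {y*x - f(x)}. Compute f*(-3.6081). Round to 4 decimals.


f*(y) = sup_x {y*x - a*x^2 - b*x} = sup_x {(y-b)*x - a*x^2}
FOC: (y - b) - 2a*x = 0 => x* = (y - b)/(2a)
x* = (-3.6081 - 8)/(2*4) = -1.451
f*(-3.6081) = (y-b)^2/(4a) = (-3.6081 - 8)^2/(4*4)
= 134.748/16 = 8.4217


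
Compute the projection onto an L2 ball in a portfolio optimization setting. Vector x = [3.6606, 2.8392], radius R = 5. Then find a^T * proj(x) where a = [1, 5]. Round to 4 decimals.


Step 1: Compute ||x|| (intermediates to 6 decimals).
||x|| = sqrt(3.6606^2 + 2.8392^2) = 4.632607
Step 2: Project.
Since ||x|| <= R, proj = x (no scaling needed).
proj(x) = [3.6606, 2.8392]
Step 3: Dot product.
a^T * proj(x) = 1*3.6606 + 5*2.8392 = 17.8566


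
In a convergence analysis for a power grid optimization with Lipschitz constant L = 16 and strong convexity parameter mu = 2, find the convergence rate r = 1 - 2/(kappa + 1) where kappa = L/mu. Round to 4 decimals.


Step 1: Compute the condition number.
kappa = L/mu = 16/2 = 8.0
Step 2: Compute the convergence rate.
r = 1 - 2/(kappa + 1) = 1 - 2*mu/(L + mu) = (L - mu)/(L + mu) = 14/18 = 0.7778


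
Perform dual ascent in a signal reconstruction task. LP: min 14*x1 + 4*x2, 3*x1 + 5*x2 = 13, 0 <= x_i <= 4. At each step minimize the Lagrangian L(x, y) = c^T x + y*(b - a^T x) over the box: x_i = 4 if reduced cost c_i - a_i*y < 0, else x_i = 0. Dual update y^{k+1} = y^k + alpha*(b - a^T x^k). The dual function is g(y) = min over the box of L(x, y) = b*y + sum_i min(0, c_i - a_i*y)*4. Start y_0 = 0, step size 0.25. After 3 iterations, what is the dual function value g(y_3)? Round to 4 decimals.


Dual ascent for LP: min 14*x1 + 4*x2, 3*x1 + 5*x2 = 13, 0 <= x_i <= 4
Step 1: y^k = 0.0, reduced costs: (14.0, 4.0)
  x^k = (0.0, 0.0), subgradient = b - a^T x = 13.0
  y^{k+1} = 0.0 + 0.25*13.0 = 3.25
Step 2: y^k = 3.25, reduced costs: (4.25, -12.25)
  x^k = (0.0, 4.0), subgradient = b - a^T x = -7.0
  y^{k+1} = 3.25 + 0.25*-7.0 = 1.5
Step 3: y^k = 1.5, reduced costs: (9.5, -3.5)
  x^k = (0.0, 4.0), subgradient = b - a^T x = -7.0
  y^{k+1} = 1.5 + 0.25*-7.0 = -0.25
Dual objective at y_3 = -0.25: reduced costs (14.75, 5.25), box minimizer x = (0.0, 0.0)
g(y_3) = b*y + (c1 - a1*y)*x1 + (c2 - a2*y)*x2 = 13*(-0.25) + 14.75*0.0 + 5.25*0.0 = -3.25 + 0.0 + 0.0 = -3.25


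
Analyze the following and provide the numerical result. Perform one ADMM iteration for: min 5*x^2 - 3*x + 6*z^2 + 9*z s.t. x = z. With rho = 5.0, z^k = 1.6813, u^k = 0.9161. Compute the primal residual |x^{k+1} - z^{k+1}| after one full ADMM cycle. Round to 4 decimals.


ADMM iteration with rho = 5.0, z^k = 1.6813, u^k = 0.9161
Step 1: x-update.
Minimize 5*x^2 - 3*x + (5.0/2)*(x - 1.6813 + 0.9161)^2
FOC: (2*5 + 5.0)*x = 3 + 5.0*(1.6813 - 0.9161)
x^{k+1} = 0.4551
Step 2: z-update.
Minimize 6*z^2 + 9*z + (5.0/2)*(0.4551 - z + 0.9161)^2
FOC: (2*6 + 5.0)*z = -9 + 5.0*(0.4551 + 0.9161)
z^{k+1} = -0.1261
Step 3: u-update.
u^{k+1} = 0.9161 + 0.4551 + 0.1261 = 1.4973
Step 4: Primal residual = |0.4551 + 0.1261| = 0.5812


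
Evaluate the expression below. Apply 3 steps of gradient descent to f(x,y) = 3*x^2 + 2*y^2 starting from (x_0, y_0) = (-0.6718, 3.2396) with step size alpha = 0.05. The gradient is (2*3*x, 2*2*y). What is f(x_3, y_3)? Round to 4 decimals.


Gradient descent on f(x,y) = 3*x^2 + 2*y^2.
Starting point: (-0.6718, 3.2396), alpha = 0.05
Step 1: grad_x = 2*3*-0.6718 = -4.0308, grad_y = 2*2*3.2396 = 12.9584
  x_1 = -0.6718 - 0.05*-4.0308 = -0.4703
  y_1 = 3.2396 - 0.05*12.9584 = 2.5917
Step 2: grad_x = 2*3*-0.4703 = -2.8216, grad_y = 2*2*2.5917 = 10.3667
  x_2 = -0.4703 - 0.05*-2.8216 = -0.3292
  y_2 = 2.5917 - 0.05*10.3667 = 2.0733
Step 3: grad_x = 2*3*-0.3292 = -1.9751, grad_y = 2*2*2.0733 = 8.2934
  x_3 = -0.3292 - 0.05*-1.9751 = -0.2304
  y_3 = 2.0733 - 0.05*8.2934 = 1.6587
f(-0.2304, 1.6587) = 3*(-0.2304)^2 + 2*1.6587^2 = 5.6617


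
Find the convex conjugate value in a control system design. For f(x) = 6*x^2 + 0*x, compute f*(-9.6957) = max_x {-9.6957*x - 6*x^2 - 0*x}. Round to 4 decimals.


f*(y) = sup_x {y*x - a*x^2 - b*x} = sup_x {(y-b)*x - a*x^2}
FOC: (y - b) - 2a*x = 0 => x* = (y - b)/(2a)
x* = (-9.6957 - 0)/(2*6) = -0.808
f*(-9.6957) = (y-b)^2/(4a) = (-9.6957 - 0)^2/(4*6)
= 94.0066/24 = 3.9169


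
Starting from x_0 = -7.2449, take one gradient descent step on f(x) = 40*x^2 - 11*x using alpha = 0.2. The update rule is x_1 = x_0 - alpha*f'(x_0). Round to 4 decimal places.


We compute the gradient at x_0 and apply the update.
f'(x) = 80*x - 11
f'(-7.2449) = 80*-7.2449 - 11 = -590.592
x_1 = -7.2449 - 0.2*-590.592 = 110.8735


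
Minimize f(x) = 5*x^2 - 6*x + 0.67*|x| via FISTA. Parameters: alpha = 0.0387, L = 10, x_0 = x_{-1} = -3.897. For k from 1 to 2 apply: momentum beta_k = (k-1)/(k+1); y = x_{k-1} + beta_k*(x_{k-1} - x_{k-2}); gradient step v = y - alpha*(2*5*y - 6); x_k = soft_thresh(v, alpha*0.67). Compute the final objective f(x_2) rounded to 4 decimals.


FISTA on f(x) = 5*x^2 - 6*x + 0.67*|x|
L = 10, alpha = 0.0387
Iteration 1: beta = 0.0, y = -3.897 + 0.0*(-3.897 + 3.897) = -3.897
  grad(y) = -44.97, v = y - alpha*grad = -2.1567
  prox(v) = soft_thresh(-2.1567, 0.0259) = -2.1307
Iteration 2: beta = 0.3333, y = -2.1307 + 0.3333*(-2.1307 + 3.897) = -1.542
  grad(y) = -21.4198, v = y - alpha*grad = -0.713
  prox(v) = soft_thresh(-0.713, 0.0259) = -0.6871
f(x_2) = 5*(-0.6871)^2 - 6*(-0.6871) + 0.67*|-0.6871| = 6.9435
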